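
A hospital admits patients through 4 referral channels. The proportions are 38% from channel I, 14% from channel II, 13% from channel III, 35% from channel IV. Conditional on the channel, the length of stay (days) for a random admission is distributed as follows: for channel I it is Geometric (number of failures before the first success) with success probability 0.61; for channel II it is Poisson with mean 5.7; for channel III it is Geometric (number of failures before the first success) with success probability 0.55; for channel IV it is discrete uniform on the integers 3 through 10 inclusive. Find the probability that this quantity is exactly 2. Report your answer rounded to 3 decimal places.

0.057

Conditional on each channel, P(X = 2): I: 0.092781; II: 0.0543552; III: 0.111375; IV: 0.
By total probability, P(X = 2) = 0.38·0.092781 + 0.14·0.0543552 + 0.13·0.111375 + 0.35·0 = 0.0573453.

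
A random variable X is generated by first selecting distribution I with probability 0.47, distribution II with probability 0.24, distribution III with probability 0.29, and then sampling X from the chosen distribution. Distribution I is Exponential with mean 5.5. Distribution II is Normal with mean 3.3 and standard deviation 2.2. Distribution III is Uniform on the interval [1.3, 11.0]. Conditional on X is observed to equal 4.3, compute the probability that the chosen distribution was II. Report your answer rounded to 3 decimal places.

0.363

Likelihoods f(4.3 | ·): I: 0.0831951; II: 0.163539; III: 0.103093.
Posterior ∝ prior × likelihood. Numerator for II: 0.24·0.163539 = 0.0392494.
Normalizing constant: 0.47·0.0831951 + 0.24·0.163539 + 0.29·0.103093 = 0.108248.
P(II | observation) = 0.0392494 / 0.108248 = 0.362588.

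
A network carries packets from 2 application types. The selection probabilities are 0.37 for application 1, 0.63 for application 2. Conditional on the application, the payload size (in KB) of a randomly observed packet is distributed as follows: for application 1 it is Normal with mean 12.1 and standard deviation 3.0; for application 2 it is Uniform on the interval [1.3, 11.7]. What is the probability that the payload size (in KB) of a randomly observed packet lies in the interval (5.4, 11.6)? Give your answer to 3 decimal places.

Conditional on each application, P(5.4 < X < 11.6): 1: 0.421053; 2: 0.596154.
By total probability, P(5.4 < X < 11.6) = 0.37·0.421053 + 0.63·0.596154 = 0.531366.

0.531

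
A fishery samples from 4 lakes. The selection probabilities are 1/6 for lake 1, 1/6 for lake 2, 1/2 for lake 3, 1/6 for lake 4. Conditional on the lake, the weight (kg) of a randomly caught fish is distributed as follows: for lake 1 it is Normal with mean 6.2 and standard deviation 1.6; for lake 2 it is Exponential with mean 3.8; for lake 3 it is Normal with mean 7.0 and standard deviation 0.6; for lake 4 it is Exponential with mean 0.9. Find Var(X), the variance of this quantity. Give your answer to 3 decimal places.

Per component, 1: μ=6.2, E[X²]=41; 2: μ=3.8, E[X²]=28.88; 3: μ=7, E[X²]=49.36; 4: μ=0.9, E[X²]=1.62.
E[X] = 0.166667·6.2 + 0.166667·3.8 + 0.5·7 + 0.166667·0.9 = 5.31667.
E[X²] = 0.166667·41 + 0.166667·28.88 + 0.5·49.36 + 0.166667·1.62 = 36.5967.
Var(X) = E[X²] − (E[X])² = 36.5967 − 28.2669 = 8.32972.

8.330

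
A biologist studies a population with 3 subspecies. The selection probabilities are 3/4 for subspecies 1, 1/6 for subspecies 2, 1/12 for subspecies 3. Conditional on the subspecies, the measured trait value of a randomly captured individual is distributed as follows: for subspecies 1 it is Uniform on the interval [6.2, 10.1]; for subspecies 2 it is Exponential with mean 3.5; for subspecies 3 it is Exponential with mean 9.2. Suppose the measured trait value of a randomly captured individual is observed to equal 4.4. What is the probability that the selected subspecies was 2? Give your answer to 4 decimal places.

Likelihoods f(4.4 | ·): 1: 0; 2: 0.0812759; 3: 0.0673761.
Posterior ∝ prior × likelihood. Numerator for 2: 0.166667·0.0812759 = 0.013546.
Normalizing constant: 0.75·0 + 0.166667·0.0812759 + 0.0833333·0.0673761 = 0.0191607.
P(2 | observation) = 0.013546 / 0.0191607 = 0.706968.

0.7070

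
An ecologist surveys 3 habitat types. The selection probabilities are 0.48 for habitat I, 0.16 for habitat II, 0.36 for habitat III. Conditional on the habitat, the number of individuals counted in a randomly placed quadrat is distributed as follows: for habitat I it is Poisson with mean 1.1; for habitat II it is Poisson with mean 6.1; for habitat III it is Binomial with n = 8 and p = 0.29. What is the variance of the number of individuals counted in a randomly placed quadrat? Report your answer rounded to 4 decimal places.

5.0972

Per component, I: μ=1.1, E[X²]=2.31; II: μ=6.1, E[X²]=43.31; III: μ=2.32, E[X²]=7.0296.
E[X] = 0.48·1.1 + 0.16·6.1 + 0.36·2.32 = 2.3392.
E[X²] = 0.48·2.31 + 0.16·43.31 + 0.36·7.0296 = 10.5691.
Var(X) = E[X²] − (E[X])² = 10.5691 − 5.47186 = 5.0972.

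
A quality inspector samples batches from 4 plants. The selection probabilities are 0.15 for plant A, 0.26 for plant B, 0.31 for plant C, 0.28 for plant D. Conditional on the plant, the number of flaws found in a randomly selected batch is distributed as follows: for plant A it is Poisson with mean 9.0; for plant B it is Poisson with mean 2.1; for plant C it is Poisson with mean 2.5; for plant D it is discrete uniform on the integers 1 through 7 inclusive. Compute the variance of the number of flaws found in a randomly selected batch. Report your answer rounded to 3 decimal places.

Per component, A: μ=9, E[X²]=90; B: μ=2.1, E[X²]=6.51; C: μ=2.5, E[X²]=8.75; D: μ=4, E[X²]=20.
E[X] = 0.15·9 + 0.26·2.1 + 0.31·2.5 + 0.28·4 = 3.791.
E[X²] = 0.15·90 + 0.26·6.51 + 0.31·8.75 + 0.28·20 = 23.5051.
Var(X) = E[X²] − (E[X])² = 23.5051 − 14.3717 = 9.13342.

9.133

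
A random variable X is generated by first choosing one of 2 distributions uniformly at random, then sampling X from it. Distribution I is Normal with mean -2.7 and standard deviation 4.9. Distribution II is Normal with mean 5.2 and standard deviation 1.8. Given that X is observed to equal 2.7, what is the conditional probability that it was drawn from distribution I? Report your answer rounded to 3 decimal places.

Likelihoods f(2.7 | ·): I: 0.0443598; II: 0.0844808.
Posterior ∝ prior × likelihood. Numerator for I: 0.5·0.0443598 = 0.0221799.
Normalizing constant: 0.5·0.0443598 + 0.5·0.0844808 = 0.0644203.
P(I | observation) = 0.0221799 / 0.0644203 = 0.3443.

0.344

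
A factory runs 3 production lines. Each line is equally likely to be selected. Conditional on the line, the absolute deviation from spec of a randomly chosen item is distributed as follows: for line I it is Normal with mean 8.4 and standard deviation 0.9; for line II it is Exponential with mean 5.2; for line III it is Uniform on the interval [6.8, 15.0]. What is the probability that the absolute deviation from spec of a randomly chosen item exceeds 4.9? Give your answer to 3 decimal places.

Conditional on each line, P(X > 4.9): I: 0.99995; II: 0.389727; III: 1.
By total probability, P(X > 4.9) = 0.333333·0.99995 + 0.333333·0.389727 + 0.333333·1 = 0.796559.

0.797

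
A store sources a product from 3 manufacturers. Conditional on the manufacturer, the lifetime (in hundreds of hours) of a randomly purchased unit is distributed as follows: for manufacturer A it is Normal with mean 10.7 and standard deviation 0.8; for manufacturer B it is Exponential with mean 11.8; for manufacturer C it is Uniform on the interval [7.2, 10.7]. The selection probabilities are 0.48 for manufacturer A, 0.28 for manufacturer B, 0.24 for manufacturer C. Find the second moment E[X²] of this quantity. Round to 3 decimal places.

For each component E[X²] = Var + (mean)², giving A: 115.13; B: 278.48; C: 81.1233.
Overall E[X²] = 0.48·115.13 + 0.28·278.48 + 0.24·81.1233 = 152.706.

152.706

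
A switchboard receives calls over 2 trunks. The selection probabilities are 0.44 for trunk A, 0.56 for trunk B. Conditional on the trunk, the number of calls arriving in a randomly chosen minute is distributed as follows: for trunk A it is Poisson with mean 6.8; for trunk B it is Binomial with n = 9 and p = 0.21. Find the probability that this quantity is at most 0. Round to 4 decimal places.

Conditional on each trunk, P(X ≤ 0): A: 0.00111378; B: 0.119852.
By total probability, P(X ≤ 0) = 0.44·0.00111378 + 0.56·0.119852 = 0.067607.

0.0676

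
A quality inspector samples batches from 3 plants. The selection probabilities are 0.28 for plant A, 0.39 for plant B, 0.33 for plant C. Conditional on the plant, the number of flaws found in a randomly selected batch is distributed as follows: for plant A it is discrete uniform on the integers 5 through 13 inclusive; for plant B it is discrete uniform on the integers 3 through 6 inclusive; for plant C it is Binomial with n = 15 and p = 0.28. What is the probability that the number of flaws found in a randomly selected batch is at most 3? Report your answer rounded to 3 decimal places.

Conditional on each plant, P(X ≤ 3): A: 0; B: 0.25; C: 0.35839.
By total probability, P(X ≤ 3) = 0.28·0 + 0.39·0.25 + 0.33·0.35839 = 0.215769.

0.216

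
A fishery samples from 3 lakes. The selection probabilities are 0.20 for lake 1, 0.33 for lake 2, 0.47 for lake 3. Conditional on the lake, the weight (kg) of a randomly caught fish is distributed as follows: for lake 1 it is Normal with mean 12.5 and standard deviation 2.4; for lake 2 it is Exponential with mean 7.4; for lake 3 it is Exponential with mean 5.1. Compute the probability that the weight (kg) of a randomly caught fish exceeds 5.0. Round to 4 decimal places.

0.5441

Conditional on each lake, P(X > 5.0): 1: 0.999111; 2: 0.508813; 3: 0.375164.
By total probability, P(X > 5.0) = 0.2·0.999111 + 0.33·0.508813 + 0.47·0.375164 = 0.544057.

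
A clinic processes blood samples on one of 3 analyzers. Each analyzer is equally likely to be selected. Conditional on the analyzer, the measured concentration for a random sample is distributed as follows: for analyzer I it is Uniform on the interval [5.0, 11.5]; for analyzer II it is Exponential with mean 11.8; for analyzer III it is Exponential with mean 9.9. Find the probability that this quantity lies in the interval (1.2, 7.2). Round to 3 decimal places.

0.367

Conditional on each analyzer, P(1.2 < X < 7.2): I: 0.338462; II: 0.360046; III: 0.402621.
By total probability, P(1.2 < X < 7.2) = 0.333333·0.338462 + 0.333333·0.360046 + 0.333333·0.402621 = 0.367043.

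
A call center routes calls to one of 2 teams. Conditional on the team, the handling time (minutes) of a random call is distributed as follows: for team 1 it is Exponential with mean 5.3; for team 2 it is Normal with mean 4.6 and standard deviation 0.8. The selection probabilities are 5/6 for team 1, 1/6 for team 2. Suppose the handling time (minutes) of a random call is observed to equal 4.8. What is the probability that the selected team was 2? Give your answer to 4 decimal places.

0.5589

Likelihoods f(4.8 | ·): 1: 0.0762783; 2: 0.483335.
Posterior ∝ prior × likelihood. Numerator for 2: 0.166667·0.483335 = 0.0805559.
Normalizing constant: 0.833333·0.0762783 + 0.166667·0.483335 = 0.144121.
P(2 | observation) = 0.0805559 / 0.144121 = 0.558946.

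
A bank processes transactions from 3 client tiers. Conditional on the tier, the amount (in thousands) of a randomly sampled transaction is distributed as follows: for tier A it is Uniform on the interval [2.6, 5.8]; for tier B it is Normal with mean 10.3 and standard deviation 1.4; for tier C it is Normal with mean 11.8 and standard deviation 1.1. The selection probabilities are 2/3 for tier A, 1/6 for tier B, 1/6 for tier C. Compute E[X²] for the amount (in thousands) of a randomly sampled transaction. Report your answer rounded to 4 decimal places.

53.7456

For each component E[X²] = Var + (mean)², giving A: 18.4933; B: 108.05; C: 140.45.
Overall E[X²] = 0.666667·18.4933 + 0.166667·108.05 + 0.166667·140.45 = 53.7456.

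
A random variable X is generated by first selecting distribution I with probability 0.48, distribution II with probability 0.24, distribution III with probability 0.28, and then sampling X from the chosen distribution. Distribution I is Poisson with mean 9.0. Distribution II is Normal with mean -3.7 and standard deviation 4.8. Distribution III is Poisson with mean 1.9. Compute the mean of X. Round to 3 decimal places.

3.964

Component means — I: 9; II: -3.7; III: 1.9.
E[X] = 0.48·9 + 0.24·-3.7 + 0.28·1.9 = 3.964.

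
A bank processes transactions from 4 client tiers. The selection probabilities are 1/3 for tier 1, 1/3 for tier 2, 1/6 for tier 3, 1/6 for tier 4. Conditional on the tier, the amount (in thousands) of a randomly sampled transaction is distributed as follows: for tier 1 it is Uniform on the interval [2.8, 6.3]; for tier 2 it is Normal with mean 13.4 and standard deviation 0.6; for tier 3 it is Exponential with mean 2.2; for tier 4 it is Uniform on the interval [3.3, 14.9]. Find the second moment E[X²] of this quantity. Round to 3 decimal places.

84.498

For each component E[X²] = Var + (mean)², giving 1: 21.7233; 2: 179.92; 3: 9.68; 4: 94.0233.
Overall E[X²] = 0.333333·21.7233 + 0.333333·179.92 + 0.166667·9.68 + 0.166667·94.0233 = 84.4983.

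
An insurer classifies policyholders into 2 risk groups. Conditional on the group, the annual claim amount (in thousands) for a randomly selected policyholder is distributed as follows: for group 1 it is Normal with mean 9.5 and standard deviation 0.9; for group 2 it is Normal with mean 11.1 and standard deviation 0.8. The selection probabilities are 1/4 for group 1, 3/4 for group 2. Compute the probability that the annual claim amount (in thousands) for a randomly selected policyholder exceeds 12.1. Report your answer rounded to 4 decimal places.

0.0797

Conditional on each group, P(X > 12.1): 1: 0.00193303; 2: 0.10565.
By total probability, P(X > 12.1) = 0.25·0.00193303 + 0.75·0.10565 = 0.0797206.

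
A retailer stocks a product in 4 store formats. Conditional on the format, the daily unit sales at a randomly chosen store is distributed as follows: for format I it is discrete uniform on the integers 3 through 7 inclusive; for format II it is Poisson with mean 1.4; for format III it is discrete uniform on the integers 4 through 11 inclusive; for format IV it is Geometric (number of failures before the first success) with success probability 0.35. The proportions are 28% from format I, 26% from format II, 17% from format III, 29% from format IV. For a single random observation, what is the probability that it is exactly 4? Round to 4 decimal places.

Conditional on each format, P(X = 4): I: 0.2; II: 0.039472; III: 0.125; IV: 0.0624772.
By total probability, P(X = 4) = 0.28·0.2 + 0.26·0.039472 + 0.17·0.125 + 0.29·0.0624772 = 0.105631.

0.1056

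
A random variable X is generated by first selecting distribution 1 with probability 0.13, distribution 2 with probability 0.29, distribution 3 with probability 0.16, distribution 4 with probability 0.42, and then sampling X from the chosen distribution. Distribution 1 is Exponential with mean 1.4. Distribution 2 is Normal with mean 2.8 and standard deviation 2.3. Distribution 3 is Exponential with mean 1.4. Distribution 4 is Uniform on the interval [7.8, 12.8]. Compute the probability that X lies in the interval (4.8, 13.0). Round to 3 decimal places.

Conditional on each component, P(4.8 < X < 13.0): 1: 0.0323405; 2: 0.192264; 3: 0.0323405; 4: 1.
By total probability, P(4.8 < X < 13.0) = 0.13·0.0323405 + 0.29·0.192264 + 0.16·0.0323405 + 0.42·1 = 0.485135.

0.485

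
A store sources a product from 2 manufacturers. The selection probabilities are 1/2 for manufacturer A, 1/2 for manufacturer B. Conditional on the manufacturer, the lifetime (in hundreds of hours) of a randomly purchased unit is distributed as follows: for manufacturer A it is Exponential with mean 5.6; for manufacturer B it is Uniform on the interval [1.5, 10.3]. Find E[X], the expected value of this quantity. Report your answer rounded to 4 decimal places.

5.7500

Component means — A: 5.6; B: 5.9.
E[X] = 0.5·5.6 + 0.5·5.9 = 5.75.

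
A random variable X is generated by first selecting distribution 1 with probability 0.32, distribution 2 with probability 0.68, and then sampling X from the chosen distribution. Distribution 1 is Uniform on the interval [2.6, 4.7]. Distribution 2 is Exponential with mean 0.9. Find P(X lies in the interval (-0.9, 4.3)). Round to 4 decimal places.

Conditional on each component, P(-0.9 < X < 4.3): 1: 0.809524; 2: 0.991585.
By total probability, P(-0.9 < X < 4.3) = 0.32·0.809524 + 0.68·0.991585 = 0.933326.

0.9333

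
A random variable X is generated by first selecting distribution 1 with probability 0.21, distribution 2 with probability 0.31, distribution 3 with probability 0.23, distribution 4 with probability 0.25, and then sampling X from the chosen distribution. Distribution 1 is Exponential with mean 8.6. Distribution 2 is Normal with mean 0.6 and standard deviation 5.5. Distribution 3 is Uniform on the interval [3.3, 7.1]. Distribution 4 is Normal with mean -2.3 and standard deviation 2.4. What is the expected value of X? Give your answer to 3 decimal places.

Component means — 1: 8.6; 2: 0.6; 3: 5.2; 4: -2.3.
E[X] = 0.21·8.6 + 0.31·0.6 + 0.23·5.2 + 0.25·-2.3 = 2.613.

2.613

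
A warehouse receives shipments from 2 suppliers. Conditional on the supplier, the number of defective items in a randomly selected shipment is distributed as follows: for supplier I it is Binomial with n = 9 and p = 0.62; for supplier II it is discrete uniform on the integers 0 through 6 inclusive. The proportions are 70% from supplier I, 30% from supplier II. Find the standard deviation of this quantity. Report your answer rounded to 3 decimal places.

Per component, I: μ=5.58, E[X²]=33.2568; II: μ=3, E[X²]=13.
E[X] = 0.7·5.58 + 0.3·3 = 4.806.
E[X²] = 0.7·33.2568 + 0.3·13 = 27.1798.
Var(X) = E[X²] − (E[X])² = 27.1798 − 23.0976 = 4.08212.
SD(X) = √4.08212 = 2.02043.

2.020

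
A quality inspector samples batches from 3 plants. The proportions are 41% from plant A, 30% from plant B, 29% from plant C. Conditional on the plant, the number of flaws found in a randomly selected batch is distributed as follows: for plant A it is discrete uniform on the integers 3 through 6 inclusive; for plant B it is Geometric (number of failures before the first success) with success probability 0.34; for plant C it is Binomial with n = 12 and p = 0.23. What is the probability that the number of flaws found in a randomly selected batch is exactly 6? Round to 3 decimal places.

0.119

Conditional on each plant, P(X = 6): A: 0.25; B: 0.0281023; C: 0.0285091.
By total probability, P(X = 6) = 0.41·0.25 + 0.3·0.0281023 + 0.29·0.0285091 = 0.119198.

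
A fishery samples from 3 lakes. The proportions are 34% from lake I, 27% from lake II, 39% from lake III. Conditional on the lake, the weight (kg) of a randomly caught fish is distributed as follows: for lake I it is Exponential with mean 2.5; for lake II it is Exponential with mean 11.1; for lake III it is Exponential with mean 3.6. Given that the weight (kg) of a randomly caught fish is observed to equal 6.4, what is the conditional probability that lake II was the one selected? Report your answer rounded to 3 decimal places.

0.322

Likelihoods f(6.4 | ·): I: 0.0309219; II: 0.0506143; III: 0.0469481.
Posterior ∝ prior × likelihood. Numerator for II: 0.27·0.0506143 = 0.0136659.
Normalizing constant: 0.34·0.0309219 + 0.27·0.0506143 + 0.39·0.0469481 = 0.0424891.
P(II | observation) = 0.0136659 / 0.0424891 = 0.321632.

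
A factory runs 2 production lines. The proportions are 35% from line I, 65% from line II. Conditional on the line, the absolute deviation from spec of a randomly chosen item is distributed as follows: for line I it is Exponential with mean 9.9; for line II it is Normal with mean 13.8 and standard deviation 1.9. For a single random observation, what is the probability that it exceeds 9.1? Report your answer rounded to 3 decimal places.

Conditional on each line, P(X > 9.1): I: 0.398841; II: 0.993314.
By total probability, P(X > 9.1) = 0.35·0.398841 + 0.65·0.993314 = 0.785248.

0.785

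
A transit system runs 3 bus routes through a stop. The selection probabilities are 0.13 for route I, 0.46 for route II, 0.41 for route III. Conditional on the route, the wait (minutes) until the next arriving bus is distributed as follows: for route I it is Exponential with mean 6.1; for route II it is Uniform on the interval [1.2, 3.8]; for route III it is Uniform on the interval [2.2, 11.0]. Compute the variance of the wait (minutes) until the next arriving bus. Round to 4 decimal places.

11.7010

Per component, I: μ=6.1, E[X²]=74.42; II: μ=2.5, E[X²]=6.81333; III: μ=6.6, E[X²]=50.0133.
E[X] = 0.13·6.1 + 0.46·2.5 + 0.41·6.6 = 4.649.
E[X²] = 0.13·74.42 + 0.46·6.81333 + 0.41·50.0133 = 33.3142.
Var(X) = E[X²] − (E[X])² = 33.3142 − 21.6132 = 11.701.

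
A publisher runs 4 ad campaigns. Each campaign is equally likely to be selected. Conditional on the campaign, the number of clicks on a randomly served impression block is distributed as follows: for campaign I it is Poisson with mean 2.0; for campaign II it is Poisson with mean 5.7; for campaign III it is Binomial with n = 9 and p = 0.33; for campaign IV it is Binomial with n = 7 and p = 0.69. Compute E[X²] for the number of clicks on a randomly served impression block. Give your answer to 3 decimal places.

For each component E[X²] = Var + (mean)², giving I: 6; II: 38.19; III: 10.8108; IV: 24.8262.
Overall E[X²] = 0.25·6 + 0.25·38.19 + 0.25·10.8108 + 0.25·24.8262 = 19.9568.

19.957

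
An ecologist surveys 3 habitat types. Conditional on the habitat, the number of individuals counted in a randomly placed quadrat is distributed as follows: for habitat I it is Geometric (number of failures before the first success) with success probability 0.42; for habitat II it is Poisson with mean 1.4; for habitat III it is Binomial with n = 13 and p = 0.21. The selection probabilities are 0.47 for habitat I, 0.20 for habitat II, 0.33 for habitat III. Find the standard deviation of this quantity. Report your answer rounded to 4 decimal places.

Per component, I: μ=1.38095, E[X²]=5.19501; II: μ=1.4, E[X²]=3.36; III: μ=2.73, E[X²]=9.6096.
E[X] = 0.47·1.38095 + 0.2·1.4 + 0.33·2.73 = 1.82995.
E[X²] = 0.47·5.19501 + 0.2·3.36 + 0.33·9.6096 = 6.28482.
Var(X) = E[X²] − (E[X])² = 6.28482 − 3.34871 = 2.93612.
SD(X) = √2.93612 = 1.71351.

1.7135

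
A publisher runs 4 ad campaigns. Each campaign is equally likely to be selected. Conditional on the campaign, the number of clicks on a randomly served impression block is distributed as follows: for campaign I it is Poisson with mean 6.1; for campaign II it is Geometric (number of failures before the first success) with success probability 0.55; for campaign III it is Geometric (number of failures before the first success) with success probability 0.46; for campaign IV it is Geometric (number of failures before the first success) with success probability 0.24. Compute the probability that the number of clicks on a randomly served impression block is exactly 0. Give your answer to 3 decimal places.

Conditional on each campaign, P(X = 0): I: 0.00224287; II: 0.55; III: 0.46; IV: 0.24.
By total probability, P(X = 0) = 0.25·0.00224287 + 0.25·0.55 + 0.25·0.46 + 0.25·0.24 = 0.313061.

0.313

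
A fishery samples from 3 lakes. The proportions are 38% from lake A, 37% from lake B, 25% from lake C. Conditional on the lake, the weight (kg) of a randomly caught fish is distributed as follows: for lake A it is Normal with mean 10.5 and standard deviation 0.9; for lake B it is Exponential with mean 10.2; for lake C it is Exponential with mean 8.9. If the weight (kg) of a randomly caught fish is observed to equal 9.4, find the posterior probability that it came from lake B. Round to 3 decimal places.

0.139

Likelihoods f(9.4 | ·): A: 0.210033; B: 0.0390093; C: 0.0390766.
Posterior ∝ prior × likelihood. Numerator for B: 0.37·0.0390093 = 0.0144334.
Normalizing constant: 0.38·0.210033 + 0.37·0.0390093 + 0.25·0.0390766 = 0.104015.
P(B | observation) = 0.0144334 / 0.104015 = 0.138763.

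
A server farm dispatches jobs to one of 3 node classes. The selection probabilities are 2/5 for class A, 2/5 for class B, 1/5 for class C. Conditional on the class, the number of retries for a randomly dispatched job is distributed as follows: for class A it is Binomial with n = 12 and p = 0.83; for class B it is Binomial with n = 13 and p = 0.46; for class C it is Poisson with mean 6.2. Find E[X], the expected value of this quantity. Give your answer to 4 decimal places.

7.6160

Component means — A: 9.96; B: 5.98; C: 6.2.
E[X] = 0.4·9.96 + 0.4·5.98 + 0.2·6.2 = 7.616.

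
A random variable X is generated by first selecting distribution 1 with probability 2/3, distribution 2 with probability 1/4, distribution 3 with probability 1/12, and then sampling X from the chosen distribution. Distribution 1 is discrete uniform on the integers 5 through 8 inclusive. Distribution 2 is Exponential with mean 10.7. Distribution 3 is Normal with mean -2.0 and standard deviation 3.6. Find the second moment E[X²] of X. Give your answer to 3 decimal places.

For each component E[X²] = Var + (mean)², giving 1: 43.5; 2: 228.98; 3: 16.96.
Overall E[X²] = 0.666667·43.5 + 0.25·228.98 + 0.0833333·16.96 = 87.6583.

87.658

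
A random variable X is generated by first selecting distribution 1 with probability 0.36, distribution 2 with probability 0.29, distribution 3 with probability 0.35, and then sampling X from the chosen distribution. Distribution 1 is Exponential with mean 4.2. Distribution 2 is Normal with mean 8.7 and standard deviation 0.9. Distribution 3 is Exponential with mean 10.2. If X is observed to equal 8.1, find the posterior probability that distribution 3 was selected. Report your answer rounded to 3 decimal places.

Likelihoods f(8.1 | ·): 1: 0.0346085; 2: 0.354942; 3: 0.0443118.
Posterior ∝ prior × likelihood. Numerator for 3: 0.35·0.0443118 = 0.0155091.
Normalizing constant: 0.36·0.0346085 + 0.29·0.354942 + 0.35·0.0443118 = 0.130901.
P(3 | observation) = 0.0155091 / 0.130901 = 0.118479.

0.118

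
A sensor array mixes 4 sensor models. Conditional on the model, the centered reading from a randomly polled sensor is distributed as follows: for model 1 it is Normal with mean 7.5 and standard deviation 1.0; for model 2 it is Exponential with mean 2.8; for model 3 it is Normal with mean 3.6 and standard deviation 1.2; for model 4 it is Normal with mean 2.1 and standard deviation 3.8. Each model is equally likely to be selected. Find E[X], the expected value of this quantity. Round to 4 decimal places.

4.0000

Component means — 1: 7.5; 2: 2.8; 3: 3.6; 4: 2.1.
E[X] = 0.25·7.5 + 0.25·2.8 + 0.25·3.6 + 0.25·2.1 = 4.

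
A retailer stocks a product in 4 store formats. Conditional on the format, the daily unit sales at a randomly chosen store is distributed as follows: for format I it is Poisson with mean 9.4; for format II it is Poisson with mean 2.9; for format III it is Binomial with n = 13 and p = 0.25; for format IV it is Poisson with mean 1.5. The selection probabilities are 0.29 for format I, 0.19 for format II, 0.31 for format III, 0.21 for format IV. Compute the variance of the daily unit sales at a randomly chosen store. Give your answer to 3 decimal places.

14.161

Per component, I: μ=9.4, E[X²]=97.76; II: μ=2.9, E[X²]=11.31; III: μ=3.25, E[X²]=13; IV: μ=1.5, E[X²]=3.75.
E[X] = 0.29·9.4 + 0.19·2.9 + 0.31·3.25 + 0.21·1.5 = 4.5995.
E[X²] = 0.29·97.76 + 0.19·11.31 + 0.31·13 + 0.21·3.75 = 35.3168.
Var(X) = E[X²] − (E[X])² = 35.3168 − 21.1554 = 14.1614.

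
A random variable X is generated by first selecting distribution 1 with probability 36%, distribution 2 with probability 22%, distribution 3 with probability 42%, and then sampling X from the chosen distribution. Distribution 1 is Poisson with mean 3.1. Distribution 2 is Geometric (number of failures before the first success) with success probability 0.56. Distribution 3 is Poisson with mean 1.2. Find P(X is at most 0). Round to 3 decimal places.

Conditional on each component, P(X ≤ 0): 1: 0.0450492; 2: 0.56; 3: 0.301194.
By total probability, P(X ≤ 0) = 0.36·0.0450492 + 0.22·0.56 + 0.42·0.301194 = 0.265919.

0.266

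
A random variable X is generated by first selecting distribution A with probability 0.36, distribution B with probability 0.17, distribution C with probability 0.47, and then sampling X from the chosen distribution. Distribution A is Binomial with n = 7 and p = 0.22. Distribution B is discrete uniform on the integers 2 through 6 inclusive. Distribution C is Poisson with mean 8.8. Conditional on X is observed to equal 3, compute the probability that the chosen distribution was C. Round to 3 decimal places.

Likelihoods P(X=3 | ·): A: 0.137948; B: 0.2; C: 0.0171201.
Posterior ∝ prior × likelihood. Numerator for C: 0.47·0.0171201 = 0.00804643.
Normalizing constant: 0.36·0.137948 + 0.17·0.2 + 0.47·0.0171201 = 0.0917076.
P(C | observation) = 0.00804643 / 0.0917076 = 0.08774.

0.088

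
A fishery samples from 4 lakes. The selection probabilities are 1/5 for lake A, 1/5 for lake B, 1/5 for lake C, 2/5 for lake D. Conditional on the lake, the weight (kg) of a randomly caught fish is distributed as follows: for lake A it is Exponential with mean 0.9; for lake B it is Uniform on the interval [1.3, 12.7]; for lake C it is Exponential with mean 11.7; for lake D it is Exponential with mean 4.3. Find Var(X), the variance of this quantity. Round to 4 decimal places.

Per component, A: μ=0.9, E[X²]=1.62; B: μ=7, E[X²]=59.83; C: μ=11.7, E[X²]=273.78; D: μ=4.3, E[X²]=36.98.
E[X] = 0.2·0.9 + 0.2·7 + 0.2·11.7 + 0.4·4.3 = 5.64.
E[X²] = 0.2·1.62 + 0.2·59.83 + 0.2·273.78 + 0.4·36.98 = 81.838.
Var(X) = E[X²] − (E[X])² = 81.838 − 31.8096 = 50.0284.

50.0284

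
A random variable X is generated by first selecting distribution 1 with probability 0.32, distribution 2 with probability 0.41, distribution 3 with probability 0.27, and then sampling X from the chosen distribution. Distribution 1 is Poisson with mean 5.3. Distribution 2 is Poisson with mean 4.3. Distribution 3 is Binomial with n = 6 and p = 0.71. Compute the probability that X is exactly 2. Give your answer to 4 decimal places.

0.0883

Conditional on each component, P(X = 2): 1: 0.0701069; 2: 0.125441; 3: 0.0534811.
By total probability, P(X = 2) = 0.32·0.0701069 + 0.41·0.125441 + 0.27·0.0534811 = 0.088305.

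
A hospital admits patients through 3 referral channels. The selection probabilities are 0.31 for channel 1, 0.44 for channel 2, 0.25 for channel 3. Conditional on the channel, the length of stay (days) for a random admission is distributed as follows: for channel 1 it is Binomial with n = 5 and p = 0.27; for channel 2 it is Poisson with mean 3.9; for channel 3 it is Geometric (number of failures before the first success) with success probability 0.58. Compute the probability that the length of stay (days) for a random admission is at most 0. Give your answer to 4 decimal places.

Conditional on each channel, P(X ≤ 0): 1: 0.207307; 2: 0.0202419; 3: 0.58.
By total probability, P(X ≤ 0) = 0.31·0.207307 + 0.44·0.0202419 + 0.25·0.58 = 0.218172.

0.2182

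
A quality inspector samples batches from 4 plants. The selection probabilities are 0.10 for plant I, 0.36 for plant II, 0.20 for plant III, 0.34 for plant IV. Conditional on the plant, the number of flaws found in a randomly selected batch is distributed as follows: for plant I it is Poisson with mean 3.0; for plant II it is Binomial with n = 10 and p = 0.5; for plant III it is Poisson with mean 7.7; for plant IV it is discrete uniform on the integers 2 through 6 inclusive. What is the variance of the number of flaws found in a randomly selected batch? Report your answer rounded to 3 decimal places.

Per component, I: μ=3, E[X²]=12; II: μ=5, E[X²]=27.5; III: μ=7.7, E[X²]=66.99; IV: μ=4, E[X²]=18.
E[X] = 0.1·3 + 0.36·5 + 0.2·7.7 + 0.34·4 = 5.
E[X²] = 0.1·12 + 0.36·27.5 + 0.2·66.99 + 0.34·18 = 30.618.
Var(X) = E[X²] − (E[X])² = 30.618 − 25 = 5.618.

5.618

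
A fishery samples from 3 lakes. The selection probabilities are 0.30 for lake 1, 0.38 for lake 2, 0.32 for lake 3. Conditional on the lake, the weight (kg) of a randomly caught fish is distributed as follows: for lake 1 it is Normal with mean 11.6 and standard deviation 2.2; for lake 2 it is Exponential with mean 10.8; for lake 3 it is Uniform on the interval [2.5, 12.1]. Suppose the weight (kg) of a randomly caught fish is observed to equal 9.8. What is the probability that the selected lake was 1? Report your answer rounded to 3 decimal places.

Likelihoods f(9.8 | ·): 1: 0.129755; 2: 0.0373675; 3: 0.104167.
Posterior ∝ prior × likelihood. Numerator for 1: 0.3·0.129755 = 0.0389265.
Normalizing constant: 0.3·0.129755 + 0.38·0.0373675 + 0.32·0.104167 = 0.0864595.
P(1 | observation) = 0.0389265 / 0.0864595 = 0.450228.

0.450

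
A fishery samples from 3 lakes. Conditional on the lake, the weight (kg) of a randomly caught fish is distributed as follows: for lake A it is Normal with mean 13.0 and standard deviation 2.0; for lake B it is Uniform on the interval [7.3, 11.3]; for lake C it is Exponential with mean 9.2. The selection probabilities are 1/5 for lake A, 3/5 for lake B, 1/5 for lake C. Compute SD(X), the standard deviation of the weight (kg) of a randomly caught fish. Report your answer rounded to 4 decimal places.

4.5552

Per component, A: μ=13, E[X²]=173; B: μ=9.3, E[X²]=87.8233; C: μ=9.2, E[X²]=169.28.
E[X] = 0.2·13 + 0.6·9.3 + 0.2·9.2 = 10.02.
E[X²] = 0.2·173 + 0.6·87.8233 + 0.2·169.28 = 121.15.
Var(X) = E[X²] − (E[X])² = 121.15 − 100.4 = 20.7496.
SD(X) = √20.7496 = 4.55517.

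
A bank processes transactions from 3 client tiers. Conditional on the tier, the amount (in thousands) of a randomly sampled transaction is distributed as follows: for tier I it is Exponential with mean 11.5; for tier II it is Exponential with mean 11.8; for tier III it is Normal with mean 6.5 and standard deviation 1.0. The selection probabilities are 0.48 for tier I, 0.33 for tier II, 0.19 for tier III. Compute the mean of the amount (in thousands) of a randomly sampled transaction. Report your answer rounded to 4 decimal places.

10.6490

Component means — I: 11.5; II: 11.8; III: 6.5.
E[X] = 0.48·11.5 + 0.33·11.8 + 0.19·6.5 = 10.649.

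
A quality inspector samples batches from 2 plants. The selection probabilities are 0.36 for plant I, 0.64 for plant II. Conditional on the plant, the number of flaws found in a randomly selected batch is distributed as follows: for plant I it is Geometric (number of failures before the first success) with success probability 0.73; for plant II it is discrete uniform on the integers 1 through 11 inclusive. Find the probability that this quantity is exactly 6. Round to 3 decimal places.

Conditional on each plant, P(X = 6): I: 0.000282817; II: 0.0909091.
By total probability, P(X = 6) = 0.36·0.000282817 + 0.64·0.0909091 = 0.0582836.

0.058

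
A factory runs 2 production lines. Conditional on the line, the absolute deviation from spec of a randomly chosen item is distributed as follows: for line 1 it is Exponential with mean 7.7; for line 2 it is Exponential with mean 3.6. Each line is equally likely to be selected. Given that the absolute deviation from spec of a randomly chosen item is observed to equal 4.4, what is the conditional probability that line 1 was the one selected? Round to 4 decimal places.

Likelihoods f(4.4 | ·): 1: 0.07334; 2: 0.0818263.
Posterior ∝ prior × likelihood. Numerator for 1: 0.5·0.07334 = 0.03667.
Normalizing constant: 0.5·0.07334 + 0.5·0.0818263 = 0.0775832.
P(1 | observation) = 0.03667 / 0.0775832 = 0.472654.

0.4727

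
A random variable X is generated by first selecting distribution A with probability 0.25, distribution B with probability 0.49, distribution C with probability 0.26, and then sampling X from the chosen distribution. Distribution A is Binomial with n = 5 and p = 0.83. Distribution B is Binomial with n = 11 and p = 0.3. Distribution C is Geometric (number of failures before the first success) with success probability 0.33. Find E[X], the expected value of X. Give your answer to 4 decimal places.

Component means — A: 4.15; B: 3.3; C: 2.0303.
E[X] = 0.25·4.15 + 0.49·3.3 + 0.26·2.0303 = 3.18238.

3.1824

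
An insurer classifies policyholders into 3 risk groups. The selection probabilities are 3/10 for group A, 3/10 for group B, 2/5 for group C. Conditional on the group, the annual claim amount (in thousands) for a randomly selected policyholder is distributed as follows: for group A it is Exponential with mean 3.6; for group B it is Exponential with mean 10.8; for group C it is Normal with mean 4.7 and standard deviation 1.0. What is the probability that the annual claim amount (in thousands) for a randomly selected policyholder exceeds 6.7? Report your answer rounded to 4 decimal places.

0.2171

Conditional on each group, P(X > 6.7): A: 0.1555; B: 0.537745; C: 0.0227501.
By total probability, P(X > 6.7) = 0.3·0.1555 + 0.3·0.537745 + 0.4·0.0227501 = 0.217074.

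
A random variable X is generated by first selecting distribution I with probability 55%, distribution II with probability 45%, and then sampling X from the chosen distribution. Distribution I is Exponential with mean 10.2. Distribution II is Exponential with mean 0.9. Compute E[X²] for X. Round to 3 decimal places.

115.173

For each component E[X²] = Var + (mean)², giving I: 208.08; II: 1.62.
Overall E[X²] = 0.55·208.08 + 0.45·1.62 = 115.173.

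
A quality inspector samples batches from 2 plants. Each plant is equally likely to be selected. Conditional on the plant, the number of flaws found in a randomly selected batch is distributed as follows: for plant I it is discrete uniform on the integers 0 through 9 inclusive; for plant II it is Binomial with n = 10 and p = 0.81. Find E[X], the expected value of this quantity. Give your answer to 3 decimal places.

6.300

Component means — I: 4.5; II: 8.1.
E[X] = 0.5·4.5 + 0.5·8.1 = 6.3.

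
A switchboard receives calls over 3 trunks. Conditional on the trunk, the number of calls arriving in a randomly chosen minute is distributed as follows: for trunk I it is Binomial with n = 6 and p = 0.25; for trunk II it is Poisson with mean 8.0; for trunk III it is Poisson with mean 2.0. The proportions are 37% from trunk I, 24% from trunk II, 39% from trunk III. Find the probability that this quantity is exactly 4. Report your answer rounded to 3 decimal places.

0.061

Conditional on each trunk, P(X = 4): I: 0.032959; II: 0.0572523; III: 0.0902235.
By total probability, P(X = 4) = 0.37·0.032959 + 0.24·0.0572523 + 0.39·0.0902235 = 0.0611225.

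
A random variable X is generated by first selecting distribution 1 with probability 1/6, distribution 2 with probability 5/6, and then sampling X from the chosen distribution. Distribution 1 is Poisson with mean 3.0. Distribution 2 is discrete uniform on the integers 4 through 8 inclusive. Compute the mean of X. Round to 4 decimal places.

5.5000

Component means — 1: 3; 2: 6.
E[X] = 0.166667·3 + 0.833333·6 = 5.5.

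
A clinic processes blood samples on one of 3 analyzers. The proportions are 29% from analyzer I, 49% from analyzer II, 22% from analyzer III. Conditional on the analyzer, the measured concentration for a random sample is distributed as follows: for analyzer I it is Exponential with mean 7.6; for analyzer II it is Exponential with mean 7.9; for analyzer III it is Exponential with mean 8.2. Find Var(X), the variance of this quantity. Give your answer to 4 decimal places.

62.1696

Per component, I: μ=7.6, E[X²]=115.52; II: μ=7.9, E[X²]=124.82; III: μ=8.2, E[X²]=134.48.
E[X] = 0.29·7.6 + 0.49·7.9 + 0.22·8.2 = 7.879.
E[X²] = 0.29·115.52 + 0.49·124.82 + 0.22·134.48 = 124.248.
Var(X) = E[X²] − (E[X])² = 124.248 − 62.0786 = 62.1696.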